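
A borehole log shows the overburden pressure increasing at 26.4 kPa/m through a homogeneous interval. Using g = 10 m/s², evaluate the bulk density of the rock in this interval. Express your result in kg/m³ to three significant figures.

2640 kg/m³

ρ = (dP/dz)/g = 26.4 kPa/m / 10 m/s² = 26400 Pa/m / 10 m/s² = 2640.0 kg/m³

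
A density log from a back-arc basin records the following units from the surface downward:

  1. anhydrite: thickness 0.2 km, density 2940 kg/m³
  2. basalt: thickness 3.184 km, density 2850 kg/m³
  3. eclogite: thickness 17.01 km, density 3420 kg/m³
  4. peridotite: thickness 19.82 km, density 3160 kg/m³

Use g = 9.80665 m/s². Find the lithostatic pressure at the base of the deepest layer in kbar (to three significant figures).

12.8 kbar

anhydrite: 2940 kg/m³ × 9.80665 m/s² × 200 m = 5.766×10^6 Pa = 0.05766 kbar
basalt: 2850 kg/m³ × 9.80665 m/s² × 3184 m = 8.899×10^7 Pa = 0.8899 kbar
eclogite: 3420 kg/m³ × 9.80665 m/s² × 17010 m = 5.705×10^8 Pa = 5.705 kbar
peridotite: 3160 kg/m³ × 9.80665 m/s² × 19820 m = 6.142×10^8 Pa = 6.142 kbar
Total = 0.05766 + 0.8899 + 5.705 + 6.142 = 12.795 kbar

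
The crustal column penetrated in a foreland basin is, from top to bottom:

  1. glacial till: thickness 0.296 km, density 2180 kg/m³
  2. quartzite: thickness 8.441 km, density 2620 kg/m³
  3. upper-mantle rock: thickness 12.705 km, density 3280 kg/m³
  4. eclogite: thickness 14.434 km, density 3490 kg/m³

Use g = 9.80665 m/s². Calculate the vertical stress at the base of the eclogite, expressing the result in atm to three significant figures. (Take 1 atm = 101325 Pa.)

glacial till: 2180 kg/m³ × 9.80665 m/s² × 296 m = 6.328×10^6 Pa = 62.45 atm
quartzite: 2620 kg/m³ × 9.80665 m/s² × 8441 m = 2.169×10^8 Pa = 2140 atm
upper-mantle rock: 3280 kg/m³ × 9.80665 m/s² × 12705 m = 4.087×10^8 Pa = 4033 atm
eclogite: 3490 kg/m³ × 9.80665 m/s² × 14434 m = 4.940×10^8 Pa = 4875 atm
Total = 62.45 + 2140 + 4033 + 4875 = 11112 atm

11100 atm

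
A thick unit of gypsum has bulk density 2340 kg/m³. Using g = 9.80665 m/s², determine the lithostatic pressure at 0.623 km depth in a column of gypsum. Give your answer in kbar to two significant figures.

gypsum: 2340 kg/m³ × 9.80665 m/s² × 623 m = 1.430×10^7 Pa = 0.1430 kbar

0.14 kbar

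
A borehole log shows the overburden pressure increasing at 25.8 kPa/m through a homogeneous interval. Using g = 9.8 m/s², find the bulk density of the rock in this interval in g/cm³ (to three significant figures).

ρ = (dP/dz)/g = 25.8 kPa/m / 9.8 m/s² = 25800 Pa/m / 9.8 m/s² = 2632.7 kg/m³
= 2.633 g/cm³

2.63 g/cm³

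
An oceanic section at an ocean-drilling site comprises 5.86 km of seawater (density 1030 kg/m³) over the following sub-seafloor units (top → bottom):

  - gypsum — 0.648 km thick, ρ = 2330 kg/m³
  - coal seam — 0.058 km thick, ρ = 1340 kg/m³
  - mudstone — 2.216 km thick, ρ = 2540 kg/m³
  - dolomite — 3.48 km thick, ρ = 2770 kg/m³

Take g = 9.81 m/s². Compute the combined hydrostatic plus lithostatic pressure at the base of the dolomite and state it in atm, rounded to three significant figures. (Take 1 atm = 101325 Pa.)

seawater: 1030 kg/m³ × 9.81 m/s² × 5860 m = 5.921×10^7 Pa = 584.4 atm
gypsum: 2330 kg/m³ × 9.81 m/s² × 648 m = 1.481×10^7 Pa = 146.2 atm
coal seam: 1340 kg/m³ × 9.81 m/s² × 58 m = 7.624×10^5 Pa = 7.525 atm
mudstone: 2540 kg/m³ × 9.81 m/s² × 2216 m = 5.522×10^7 Pa = 544.9 atm
dolomite: 2770 kg/m³ × 9.81 m/s² × 3480 m = 9.456×10^7 Pa = 933.3 atm
Total = 584.4 + 146.2 + 7.525 + 544.9 + 933.3 = 2216.3 atm

2220 atm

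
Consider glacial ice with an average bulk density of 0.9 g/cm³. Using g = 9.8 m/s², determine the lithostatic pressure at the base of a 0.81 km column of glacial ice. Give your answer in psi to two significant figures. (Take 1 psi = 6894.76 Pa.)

glacial ice: 900 kg/m³ × 9.8 m/s² × 810 m = 7.144×10^6 Pa = 1036 psi

1000 psi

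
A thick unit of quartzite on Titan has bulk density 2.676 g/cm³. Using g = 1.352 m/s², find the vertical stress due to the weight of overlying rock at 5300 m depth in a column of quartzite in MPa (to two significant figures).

quartzite: 2676 kg/m³ × 1.352 m/s² × 5300 m = 1.918×10^7 Pa = 19.18 MPa

19 MPa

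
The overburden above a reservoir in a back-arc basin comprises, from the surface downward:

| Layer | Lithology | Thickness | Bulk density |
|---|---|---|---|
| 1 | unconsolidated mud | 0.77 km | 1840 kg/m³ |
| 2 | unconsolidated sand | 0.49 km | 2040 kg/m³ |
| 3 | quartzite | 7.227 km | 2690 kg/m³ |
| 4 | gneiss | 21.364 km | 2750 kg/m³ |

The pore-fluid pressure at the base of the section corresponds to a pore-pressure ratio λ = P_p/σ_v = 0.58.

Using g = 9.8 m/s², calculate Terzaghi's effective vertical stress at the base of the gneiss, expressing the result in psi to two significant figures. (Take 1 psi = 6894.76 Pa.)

48000 psi

Overburden (lithostatic) stress σ_v:
unconsolidated mud: 1840 kg/m³ × 9.8 m/s² × 770 m = 1.388×10^7 Pa = 13.88 MPa
unconsolidated sand: 2040 kg/m³ × 9.8 m/s² × 490 m = 9.796×10^6 Pa = 9.796 MPa
quartzite: 2690 kg/m³ × 9.8 m/s² × 7227 m = 1.905×10^8 Pa = 190.5 MPa
gneiss: 2750 kg/m³ × 9.8 m/s² × 21364 m = 5.758×10^8 Pa = 575.8 MPa
Total = 13.88 + 9.796 + 190.5 + 575.8 = 789.96 MPa
Pore pressure P_p = λ·σ_v = 0.58 × 790.0 MPa = 458.2 MPa
Effective stress σ' = σ_v − P_p = 790.0 − 458.2 = 331.78 MPa = 48121 psi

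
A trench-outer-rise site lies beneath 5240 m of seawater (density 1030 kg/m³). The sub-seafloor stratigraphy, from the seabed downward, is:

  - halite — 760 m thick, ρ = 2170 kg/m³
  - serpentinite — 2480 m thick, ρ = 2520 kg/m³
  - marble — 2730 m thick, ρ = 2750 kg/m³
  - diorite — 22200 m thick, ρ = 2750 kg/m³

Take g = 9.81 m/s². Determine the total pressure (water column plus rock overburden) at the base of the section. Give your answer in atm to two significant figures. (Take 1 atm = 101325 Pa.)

seawater: 1030 kg/m³ × 9.81 m/s² × 5240 m = 5.295×10^7 Pa = 522.5 atm
halite: 2170 kg/m³ × 9.81 m/s² × 760 m = 1.618×10^7 Pa = 159.7 atm
serpentinite: 2520 kg/m³ × 9.81 m/s² × 2480 m = 6.131×10^7 Pa = 605.1 atm
marble: 2750 kg/m³ × 9.81 m/s² × 2730 m = 7.365×10^7 Pa = 726.9 atm
diorite: 2750 kg/m³ × 9.81 m/s² × 22200 m = 5.989×10^8 Pa = 5911 atm
Total = 522.5 + 159.7 + 605.1 + 726.9 + 5911 = 7924.8 atm

7900 atm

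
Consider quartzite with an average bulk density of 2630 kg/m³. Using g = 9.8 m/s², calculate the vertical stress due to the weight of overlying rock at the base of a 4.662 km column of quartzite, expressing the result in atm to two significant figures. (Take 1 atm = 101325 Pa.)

1200 atm

quartzite: 2630 kg/m³ × 9.8 m/s² × 4662 m = 1.202×10^8 Pa = 1186 atm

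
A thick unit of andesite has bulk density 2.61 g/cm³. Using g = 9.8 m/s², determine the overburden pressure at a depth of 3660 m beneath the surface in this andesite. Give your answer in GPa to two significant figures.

0.094 GPa

andesite: 2610 kg/m³ × 9.8 m/s² × 3660 m = 9.362×10^7 Pa = 0.09362 GPa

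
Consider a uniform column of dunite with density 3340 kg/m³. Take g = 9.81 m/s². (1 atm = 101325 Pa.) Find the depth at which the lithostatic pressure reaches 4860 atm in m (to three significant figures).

h = P/(ρg) = 4860 atm / (3340 kg/m³ × 9.81 m/s²) = 4.924×10^8 Pa / 32765 Pa/m = 15029 m

15000 m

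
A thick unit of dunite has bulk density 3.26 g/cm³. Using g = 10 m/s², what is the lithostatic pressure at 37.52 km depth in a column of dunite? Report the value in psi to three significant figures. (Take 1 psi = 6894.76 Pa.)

177000 psi

dunite: 3260 kg/m³ × 10 m/s² × 37520 m = 1.223×10^9 Pa = 1.774×10^5 psi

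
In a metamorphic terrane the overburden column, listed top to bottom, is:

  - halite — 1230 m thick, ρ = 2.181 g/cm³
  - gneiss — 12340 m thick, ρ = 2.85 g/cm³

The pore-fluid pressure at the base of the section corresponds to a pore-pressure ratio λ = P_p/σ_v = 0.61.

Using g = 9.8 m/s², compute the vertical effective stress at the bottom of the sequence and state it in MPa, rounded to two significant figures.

Overburden (lithostatic) stress σ_v:
halite: 2181 kg/m³ × 9.8 m/s² × 1230 m = 2.629×10^7 Pa = 26.29 MPa
gneiss: 2850 kg/m³ × 9.8 m/s² × 12340 m = 3.447×10^8 Pa = 344.7 MPa
Total = 26.29 + 344.7 = 370.95 MPa
Pore pressure P_p = λ·σ_v = 0.61 × 370.9 MPa = 226.3 MPa
Effective stress σ' = σ_v − P_p = 370.9 − 226.3 = 144.67 MPa

140 MPa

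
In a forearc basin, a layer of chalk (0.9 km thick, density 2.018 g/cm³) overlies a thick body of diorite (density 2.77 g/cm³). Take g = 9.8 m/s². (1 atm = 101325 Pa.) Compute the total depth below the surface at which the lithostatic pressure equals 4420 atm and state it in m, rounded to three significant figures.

Pressure at base of upper layers: 2018×9.8×900 = 1.780×10^7 Pa = 175.7 atm
Remaining pressure to be supplied by diorite: 4.479×10^8 − 1.780×10^7 = 4.301×10^8 Pa
Additional depth in diorite = 4.301×10^8 Pa / (2770 kg/m³ × 9.8 m/s²) = 15842 m
Total depth = 900 m + 15842 m = 16742 m

16700 m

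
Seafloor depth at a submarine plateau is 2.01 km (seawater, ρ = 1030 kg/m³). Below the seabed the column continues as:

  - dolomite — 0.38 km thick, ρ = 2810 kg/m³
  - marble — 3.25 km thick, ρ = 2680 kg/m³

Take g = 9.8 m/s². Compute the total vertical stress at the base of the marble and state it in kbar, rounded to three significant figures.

1.16 kbar

seawater: 1030 kg/m³ × 9.8 m/s² × 2010 m = 2.029×10^7 Pa = 0.2029 kbar
dolomite: 2810 kg/m³ × 9.8 m/s² × 380 m = 1.046×10^7 Pa = 0.1046 kbar
marble: 2680 kg/m³ × 9.8 m/s² × 3250 m = 8.536×10^7 Pa = 0.8536 kbar
Total = 0.2029 + 0.1046 + 0.8536 = 1.1611 kbar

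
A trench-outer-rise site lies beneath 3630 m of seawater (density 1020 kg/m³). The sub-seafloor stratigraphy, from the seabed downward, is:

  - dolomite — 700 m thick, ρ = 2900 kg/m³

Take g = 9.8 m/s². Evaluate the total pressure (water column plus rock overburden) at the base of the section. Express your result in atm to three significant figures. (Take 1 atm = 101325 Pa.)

seawater: 1020 kg/m³ × 9.8 m/s² × 3630 m = 3.629×10^7 Pa = 358.1 atm
dolomite: 2900 kg/m³ × 9.8 m/s² × 700 m = 1.989×10^7 Pa = 196.3 atm
Total = 358.1 + 196.3 = 554.45 atm

554 atm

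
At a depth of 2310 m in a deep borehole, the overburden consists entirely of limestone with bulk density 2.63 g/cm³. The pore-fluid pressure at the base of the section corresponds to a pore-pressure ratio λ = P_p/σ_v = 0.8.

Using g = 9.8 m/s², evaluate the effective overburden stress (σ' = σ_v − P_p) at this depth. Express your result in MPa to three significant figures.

Overburden (lithostatic) stress σ_v:
limestone: 2630 kg/m³ × 9.8 m/s² × 2310 m = 5.954×10^7 Pa = 59.54 MPa
Pore pressure P_p = λ·σ_v = 0.8 × 59.54 MPa = 47.63 MPa
Effective stress σ' = σ_v − P_p = 59.54 − 47.63 = 11.908 MPa

11.9 MPa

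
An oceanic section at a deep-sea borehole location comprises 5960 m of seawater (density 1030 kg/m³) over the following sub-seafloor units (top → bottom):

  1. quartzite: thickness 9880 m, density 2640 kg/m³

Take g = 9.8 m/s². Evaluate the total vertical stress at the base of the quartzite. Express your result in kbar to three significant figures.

seawater: 1030 kg/m³ × 9.8 m/s² × 5960 m = 6.016×10^7 Pa = 0.6016 kbar
quartzite: 2640 kg/m³ × 9.8 m/s² × 9880 m = 2.556×10^8 Pa = 2.556 kbar
Total = 0.6016 + 2.556 = 3.1578 kbar

3.16 kbar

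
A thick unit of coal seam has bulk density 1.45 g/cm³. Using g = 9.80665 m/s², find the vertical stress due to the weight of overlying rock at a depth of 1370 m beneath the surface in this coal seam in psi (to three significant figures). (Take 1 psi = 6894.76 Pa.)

coal seam: 1450 kg/m³ × 9.80665 m/s² × 1370 m = 1.948×10^7 Pa = 2825 psi

2830 psi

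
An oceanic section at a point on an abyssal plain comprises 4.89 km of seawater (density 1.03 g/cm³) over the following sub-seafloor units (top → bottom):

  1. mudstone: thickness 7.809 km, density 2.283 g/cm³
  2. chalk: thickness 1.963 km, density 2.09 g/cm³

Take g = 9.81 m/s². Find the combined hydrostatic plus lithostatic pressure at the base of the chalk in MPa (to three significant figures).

seawater: 1030 kg/m³ × 9.81 m/s² × 4890 m = 4.941×10^7 Pa = 49.41 MPa
mudstone: 2283 kg/m³ × 9.81 m/s² × 7809 m = 1.749×10^8 Pa = 174.9 MPa
chalk: 2090 kg/m³ × 9.81 m/s² × 1963 m = 4.025×10^7 Pa = 40.25 MPa
Total = 49.41 + 174.9 + 40.25 = 264.55 MPa

265 MPa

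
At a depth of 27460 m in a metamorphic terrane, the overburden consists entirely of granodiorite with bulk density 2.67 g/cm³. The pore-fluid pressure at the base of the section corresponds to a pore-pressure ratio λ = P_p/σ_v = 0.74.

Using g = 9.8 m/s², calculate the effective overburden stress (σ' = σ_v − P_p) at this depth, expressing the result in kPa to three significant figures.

187000 kPa

Overburden (lithostatic) stress σ_v:
granodiorite: 2670 kg/m³ × 9.8 m/s² × 27460 m = 7.185×10^8 Pa = 718.5 MPa
Pore pressure P_p = λ·σ_v = 0.74 × 718.5 MPa = 531.7 MPa
Effective stress σ' = σ_v − P_p = 718.5 − 531.7 = 186.81 MPa = 1.8681×10^5 kPa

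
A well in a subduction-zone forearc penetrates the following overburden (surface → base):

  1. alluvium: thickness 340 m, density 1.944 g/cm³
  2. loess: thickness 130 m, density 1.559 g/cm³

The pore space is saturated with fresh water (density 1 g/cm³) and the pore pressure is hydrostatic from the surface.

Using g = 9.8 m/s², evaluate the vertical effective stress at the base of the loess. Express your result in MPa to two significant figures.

3.9 MPa

Overburden (lithostatic) stress σ_v:
alluvium: 1944 kg/m³ × 9.8 m/s² × 340 m = 6.477×10^6 Pa = 6.477 MPa
loess: 1559 kg/m³ × 9.8 m/s² × 130 m = 1.986×10^6 Pa = 1.986 MPa
Total = 6.477 + 1.986 = 8.4636 MPa
Pore pressure P_p = 1000 kg/m³ × 9.8 m/s² × 470 m = 4.606×10^6 Pa = 4.606 MPa
Effective stress σ' = σ_v − P_p = 8.464 − 4.606 = 3.8576 MPa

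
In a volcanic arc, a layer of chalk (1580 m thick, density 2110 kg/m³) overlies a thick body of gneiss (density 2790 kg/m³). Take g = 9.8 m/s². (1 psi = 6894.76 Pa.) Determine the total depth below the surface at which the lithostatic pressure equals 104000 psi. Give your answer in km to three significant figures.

26.6 km

Pressure at base of upper layers: 2110×9.8×1580 = 3.267×10^7 Pa = 4739 psi
Remaining pressure to be supplied by gneiss: 7.171×10^8 − 3.267×10^7 = 6.844×10^8 Pa
Additional depth in gneiss = 6.844×10^8 Pa / (2790 kg/m³ × 9.8 m/s²) = 25030 m
Total depth = 1580 m + 25030 m = 26610 m
= 26.610 km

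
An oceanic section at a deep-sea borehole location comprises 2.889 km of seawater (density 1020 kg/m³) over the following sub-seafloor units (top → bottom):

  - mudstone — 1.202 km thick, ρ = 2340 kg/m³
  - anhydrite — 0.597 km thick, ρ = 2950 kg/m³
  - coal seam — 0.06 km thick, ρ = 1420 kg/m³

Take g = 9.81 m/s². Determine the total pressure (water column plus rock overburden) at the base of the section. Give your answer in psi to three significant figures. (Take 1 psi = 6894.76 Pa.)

10800 psi

seawater: 1020 kg/m³ × 9.81 m/s² × 2889 m = 2.891×10^7 Pa = 4193 psi
mudstone: 2340 kg/m³ × 9.81 m/s² × 1202 m = 2.759×10^7 Pa = 4002 psi
anhydrite: 2950 kg/m³ × 9.81 m/s² × 597 m = 1.728×10^7 Pa = 2506 psi
coal seam: 1420 kg/m³ × 9.81 m/s² × 60 m = 8.358×10^5 Pa = 121.2 psi
Total = 4193 + 4002 + 2506 + 121.2 = 10822 psi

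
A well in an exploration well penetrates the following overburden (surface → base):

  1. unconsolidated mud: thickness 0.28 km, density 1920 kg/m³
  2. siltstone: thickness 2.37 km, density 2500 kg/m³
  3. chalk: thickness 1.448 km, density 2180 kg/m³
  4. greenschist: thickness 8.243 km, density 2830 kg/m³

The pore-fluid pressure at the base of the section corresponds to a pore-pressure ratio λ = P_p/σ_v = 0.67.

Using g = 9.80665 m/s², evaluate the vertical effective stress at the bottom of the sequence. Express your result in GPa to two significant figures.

Overburden (lithostatic) stress σ_v:
unconsolidated mud: 1920 kg/m³ × 9.80665 m/s² × 280 m = 5.272×10^6 Pa = 5.272 MPa
siltstone: 2500 kg/m³ × 9.80665 m/s² × 2370 m = 5.810×10^7 Pa = 58.10 MPa
chalk: 2180 kg/m³ × 9.80665 m/s² × 1448 m = 3.096×10^7 Pa = 30.96 MPa
greenschist: 2830 kg/m³ × 9.80665 m/s² × 8243 m = 2.288×10^8 Pa = 228.8 MPa
Total = 5.272 + 58.10 + 30.96 + 228.8 = 323.10 MPa
Pore pressure P_p = λ·σ_v = 0.67 × 323.1 MPa = 216.5 MPa
Effective stress σ' = σ_v − P_p = 323.1 − 216.5 = 106.62 MPa = 0.10662 GPa

0.11 GPa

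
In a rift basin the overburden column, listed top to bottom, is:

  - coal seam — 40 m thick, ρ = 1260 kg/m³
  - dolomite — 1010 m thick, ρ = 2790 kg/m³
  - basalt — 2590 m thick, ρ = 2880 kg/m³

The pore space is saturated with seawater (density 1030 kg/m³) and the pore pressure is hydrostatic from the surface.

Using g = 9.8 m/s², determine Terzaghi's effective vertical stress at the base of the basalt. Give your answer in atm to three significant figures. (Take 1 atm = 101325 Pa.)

Overburden (lithostatic) stress σ_v:
coal seam: 1260 kg/m³ × 9.8 m/s² × 40 m = 4.939×10^5 Pa = 0.4939 MPa
dolomite: 2790 kg/m³ × 9.8 m/s² × 1010 m = 2.762×10^7 Pa = 27.62 MPa
basalt: 2880 kg/m³ × 9.8 m/s² × 2590 m = 7.310×10^7 Pa = 73.10 MPa
Total = 0.4939 + 27.62 + 73.10 = 101.21 MPa
Pore pressure P_p = 1030 kg/m³ × 9.8 m/s² × 3640 m = 3.674×10^7 Pa = 36.74 MPa
Effective stress σ' = σ_v − P_p = 101.2 − 36.74 = 64.467 MPa = 636.24 atm

636 atm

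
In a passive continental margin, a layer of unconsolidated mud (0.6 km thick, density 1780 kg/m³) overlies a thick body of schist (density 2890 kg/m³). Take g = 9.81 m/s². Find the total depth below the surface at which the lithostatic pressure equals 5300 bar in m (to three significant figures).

Pressure at base of upper layers: 1780×9.81×600 = 1.048×10^7 Pa = 104.8 bar
Remaining pressure to be supplied by schist: 5.300×10^8 − 1.048×10^7 = 5.195×10^8 Pa
Additional depth in schist = 5.195×10^8 Pa / (2890 kg/m³ × 9.81 m/s²) = 18325 m
Total depth = 600 m + 18325 m = 18925 m

18900 m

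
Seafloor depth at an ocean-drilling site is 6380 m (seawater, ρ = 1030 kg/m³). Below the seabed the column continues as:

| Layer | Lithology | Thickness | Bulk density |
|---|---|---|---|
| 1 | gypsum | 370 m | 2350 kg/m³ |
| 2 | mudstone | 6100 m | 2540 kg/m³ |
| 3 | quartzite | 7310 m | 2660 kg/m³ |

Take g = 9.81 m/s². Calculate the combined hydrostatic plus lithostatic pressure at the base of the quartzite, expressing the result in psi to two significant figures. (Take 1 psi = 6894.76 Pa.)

60000 psi

seawater: 1030 kg/m³ × 9.81 m/s² × 6380 m = 6.447×10^7 Pa = 9350 psi
gypsum: 2350 kg/m³ × 9.81 m/s² × 370 m = 8.530×10^6 Pa = 1237 psi
mudstone: 2540 kg/m³ × 9.81 m/s² × 6100 m = 1.520×10^8 Pa = 22045 psi
quartzite: 2660 kg/m³ × 9.81 m/s² × 7310 m = 1.908×10^8 Pa = 27666 psi
Total = 9350 + 1237 + 22045 + 27666 = 60298 psi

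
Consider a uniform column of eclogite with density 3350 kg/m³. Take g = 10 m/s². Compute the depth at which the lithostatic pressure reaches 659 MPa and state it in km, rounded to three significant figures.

h = P/(ρg) = 659 MPa / (3350 kg/m³ × 10 m/s²) = 6.590×10^8 Pa / 33500 Pa/m = 19672 m
= 19.672 km

19.7 km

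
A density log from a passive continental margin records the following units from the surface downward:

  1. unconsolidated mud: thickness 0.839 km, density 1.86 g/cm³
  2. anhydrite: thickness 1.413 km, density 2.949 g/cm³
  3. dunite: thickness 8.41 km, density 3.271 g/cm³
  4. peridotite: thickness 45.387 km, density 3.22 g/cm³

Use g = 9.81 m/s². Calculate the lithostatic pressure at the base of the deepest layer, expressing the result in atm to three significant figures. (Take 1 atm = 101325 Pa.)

unconsolidated mud: 1860 kg/m³ × 9.81 m/s² × 839 m = 1.531×10^7 Pa = 151.1 atm
anhydrite: 2949 kg/m³ × 9.81 m/s² × 1413 m = 4.088×10^7 Pa = 403.4 atm
dunite: 3271 kg/m³ × 9.81 m/s² × 8410 m = 2.699×10^8 Pa = 2663 atm
peridotite: 3220 kg/m³ × 9.81 m/s² × 45387 m = 1.434×10^9 Pa = 14149 atm
Total = 151.1 + 403.4 + 2663 + 14149 = 17367 atm

17400 atm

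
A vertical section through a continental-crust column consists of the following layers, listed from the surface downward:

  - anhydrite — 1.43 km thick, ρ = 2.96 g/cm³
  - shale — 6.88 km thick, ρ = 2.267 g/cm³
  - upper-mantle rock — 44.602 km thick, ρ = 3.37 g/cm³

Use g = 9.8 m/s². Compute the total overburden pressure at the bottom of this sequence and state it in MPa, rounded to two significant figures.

1700 MPa

anhydrite: 2960 kg/m³ × 9.8 m/s² × 1430 m = 4.148×10^7 Pa = 41.48 MPa
shale: 2267 kg/m³ × 9.8 m/s² × 6880 m = 1.529×10^8 Pa = 152.9 MPa
upper-mantle rock: 3370 kg/m³ × 9.8 m/s² × 44602 m = 1.473×10^9 Pa = 1473 MPa
Total = 41.48 + 152.9 + 1473 = 1667.4 MPa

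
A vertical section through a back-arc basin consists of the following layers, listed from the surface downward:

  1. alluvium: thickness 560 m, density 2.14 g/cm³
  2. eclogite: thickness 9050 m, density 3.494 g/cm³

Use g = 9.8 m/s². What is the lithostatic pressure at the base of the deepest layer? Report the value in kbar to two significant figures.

alluvium: 2140 kg/m³ × 9.8 m/s² × 560 m = 1.174×10^7 Pa = 0.1174 kbar
eclogite: 3494 kg/m³ × 9.8 m/s² × 9050 m = 3.099×10^8 Pa = 3.099 kbar
Total = 0.1174 + 3.099 = 3.2163 kbar

3.2 kbar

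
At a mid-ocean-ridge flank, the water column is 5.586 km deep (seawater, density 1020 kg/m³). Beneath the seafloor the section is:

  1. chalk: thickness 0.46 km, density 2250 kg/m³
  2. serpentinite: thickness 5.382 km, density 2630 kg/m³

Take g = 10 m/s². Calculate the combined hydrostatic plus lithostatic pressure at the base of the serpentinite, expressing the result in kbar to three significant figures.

seawater: 1020 kg/m³ × 10 m/s² × 5586 m = 5.698×10^7 Pa = 0.5698 kbar
chalk: 2250 kg/m³ × 10 m/s² × 460 m = 1.035×10^7 Pa = 0.1035 kbar
serpentinite: 2630 kg/m³ × 10 m/s² × 5382 m = 1.415×10^8 Pa = 1.415 kbar
Total = 0.5698 + 0.1035 + 1.415 = 2.0887 kbar

2.09 kbar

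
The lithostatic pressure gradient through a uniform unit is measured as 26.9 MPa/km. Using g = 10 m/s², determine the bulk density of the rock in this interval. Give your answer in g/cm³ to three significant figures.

2.69 g/cm³

ρ = (dP/dz)/g = 26.9 MPa/km / 10 m/s² = 26900 Pa/m / 10 m/s² = 2690.0 kg/m³
= 2.690 g/cm³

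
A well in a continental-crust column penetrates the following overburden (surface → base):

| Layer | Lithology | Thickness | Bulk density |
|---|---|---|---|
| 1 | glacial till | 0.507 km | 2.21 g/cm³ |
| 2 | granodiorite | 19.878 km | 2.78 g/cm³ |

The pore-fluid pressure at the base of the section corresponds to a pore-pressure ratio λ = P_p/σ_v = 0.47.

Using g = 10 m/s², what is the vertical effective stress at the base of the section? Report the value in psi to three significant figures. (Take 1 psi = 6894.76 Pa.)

43300 psi

Overburden (lithostatic) stress σ_v:
glacial till: 2210 kg/m³ × 10 m/s² × 507 m = 1.120×10^7 Pa = 11.20 MPa
granodiorite: 2780 kg/m³ × 10 m/s² × 19878 m = 5.526×10^8 Pa = 552.6 MPa
Total = 11.20 + 552.6 = 563.81 MPa
Pore pressure P_p = λ·σ_v = 0.47 × 563.8 MPa = 265.0 MPa
Effective stress σ' = σ_v − P_p = 563.8 − 265.0 = 298.82 MPa = 43340 psi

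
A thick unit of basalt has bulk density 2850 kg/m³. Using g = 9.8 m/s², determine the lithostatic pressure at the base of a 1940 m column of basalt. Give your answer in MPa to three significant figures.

54.2 MPa

basalt: 2850 kg/m³ × 9.8 m/s² × 1940 m = 5.418×10^7 Pa = 54.18 MPa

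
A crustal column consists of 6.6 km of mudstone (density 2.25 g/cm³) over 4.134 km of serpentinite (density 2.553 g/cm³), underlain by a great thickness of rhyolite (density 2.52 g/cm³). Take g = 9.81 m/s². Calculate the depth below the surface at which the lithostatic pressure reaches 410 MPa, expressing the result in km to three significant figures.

Pressure at base of upper layers: 2250×9.81×6600 + 2553×9.81×4134 = 2.492×10^8 Pa = 249.2 MPa
Remaining pressure to be supplied by rhyolite: 4.100×10^8 − 2.492×10^8 = 1.608×10^8 Pa
Additional depth in rhyolite = 1.608×10^8 Pa / (2520 kg/m³ × 9.81 m/s²) = 6504.0 m
Total depth = 10734 m + 6504.0 m = 17238 m
= 17.238 km

17.2 km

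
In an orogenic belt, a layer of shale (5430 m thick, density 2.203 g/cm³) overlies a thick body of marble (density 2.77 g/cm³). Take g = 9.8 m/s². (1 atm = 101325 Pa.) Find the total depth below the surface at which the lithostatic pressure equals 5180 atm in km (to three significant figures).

Pressure at base of upper layers: 2203×9.8×5430 = 1.172×10^8 Pa = 1157 atm
Remaining pressure to be supplied by marble: 5.249×10^8 − 1.172×10^8 = 4.076×10^8 Pa
Additional depth in marble = 4.076×10^8 Pa / (2770 kg/m³ × 9.8 m/s²) = 15016 m
Total depth = 5430 m + 15016 m = 20446 m
= 20.446 km

20.4 km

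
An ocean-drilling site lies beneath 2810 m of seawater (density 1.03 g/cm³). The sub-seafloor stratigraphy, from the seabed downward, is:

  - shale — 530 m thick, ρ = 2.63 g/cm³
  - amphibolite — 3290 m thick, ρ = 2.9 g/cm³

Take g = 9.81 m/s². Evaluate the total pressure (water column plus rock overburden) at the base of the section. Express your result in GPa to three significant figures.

seawater: 1030 kg/m³ × 9.81 m/s² × 2810 m = 2.839×10^7 Pa = 0.02839 GPa
shale: 2630 kg/m³ × 9.81 m/s² × 530 m = 1.367×10^7 Pa = 0.01367 GPa
amphibolite: 2900 kg/m³ × 9.81 m/s² × 3290 m = 9.360×10^7 Pa = 0.09360 GPa
Total = 0.02839 + 0.01367 + 0.09360 = 0.13566 GPa

0.136 GPa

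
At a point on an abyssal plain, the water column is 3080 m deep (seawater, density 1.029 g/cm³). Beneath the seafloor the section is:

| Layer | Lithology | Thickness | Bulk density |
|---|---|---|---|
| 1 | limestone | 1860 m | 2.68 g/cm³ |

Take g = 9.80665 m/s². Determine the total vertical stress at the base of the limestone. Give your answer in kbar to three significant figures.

0.800 kbar

seawater: 1029 kg/m³ × 9.80665 m/s² × 3080 m = 3.108×10^7 Pa = 0.3108 kbar
limestone: 2680 kg/m³ × 9.80665 m/s² × 1860 m = 4.888×10^7 Pa = 0.4888 kbar
Total = 0.3108 + 0.4888 = 0.79965 kbar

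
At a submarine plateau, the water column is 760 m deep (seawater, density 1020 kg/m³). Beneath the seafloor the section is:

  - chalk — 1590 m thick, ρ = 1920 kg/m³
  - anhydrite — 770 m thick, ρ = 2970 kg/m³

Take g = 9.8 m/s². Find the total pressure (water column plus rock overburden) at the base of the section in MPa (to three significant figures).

seawater: 1020 kg/m³ × 9.8 m/s² × 760 m = 7.597×10^6 Pa = 7.597 MPa
chalk: 1920 kg/m³ × 9.8 m/s² × 1590 m = 2.992×10^7 Pa = 29.92 MPa
anhydrite: 2970 kg/m³ × 9.8 m/s² × 770 m = 2.241×10^7 Pa = 22.41 MPa
Total = 7.597 + 29.92 + 22.41 = 59.926 MPa

59.9 MPa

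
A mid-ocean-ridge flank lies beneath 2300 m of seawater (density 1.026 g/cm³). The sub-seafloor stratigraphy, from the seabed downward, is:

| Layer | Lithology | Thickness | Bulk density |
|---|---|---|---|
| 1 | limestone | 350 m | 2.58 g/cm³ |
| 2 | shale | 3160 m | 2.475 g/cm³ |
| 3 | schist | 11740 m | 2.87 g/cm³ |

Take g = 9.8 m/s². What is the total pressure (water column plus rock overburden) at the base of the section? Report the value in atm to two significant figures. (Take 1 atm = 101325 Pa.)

seawater: 1026 kg/m³ × 9.8 m/s² × 2300 m = 2.313×10^7 Pa = 228.2 atm
limestone: 2580 kg/m³ × 9.8 m/s² × 350 m = 8.849×10^6 Pa = 87.34 atm
shale: 2475 kg/m³ × 9.8 m/s² × 3160 m = 7.665×10^7 Pa = 756.4 atm
schist: 2870 kg/m³ × 9.8 m/s² × 11740 m = 3.302×10^8 Pa = 3259 atm
Total = 228.2 + 87.34 + 756.4 + 3259 = 4330.8 atm

4300 atm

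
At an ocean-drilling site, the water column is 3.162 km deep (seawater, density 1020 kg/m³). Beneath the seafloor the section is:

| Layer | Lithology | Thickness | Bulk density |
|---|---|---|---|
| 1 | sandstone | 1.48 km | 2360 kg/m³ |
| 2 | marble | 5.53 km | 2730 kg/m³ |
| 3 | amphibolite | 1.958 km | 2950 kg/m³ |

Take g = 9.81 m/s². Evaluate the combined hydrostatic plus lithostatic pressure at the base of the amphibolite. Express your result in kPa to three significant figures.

seawater: 1020 kg/m³ × 9.81 m/s² × 3162 m = 3.164×10^7 Pa = 31640 kPa
sandstone: 2360 kg/m³ × 9.81 m/s² × 1480 m = 3.426×10^7 Pa = 34264 kPa
marble: 2730 kg/m³ × 9.81 m/s² × 5530 m = 1.481×10^8 Pa = 1.481×10^5 kPa
amphibolite: 2950 kg/m³ × 9.81 m/s² × 1958 m = 5.666×10^7 Pa = 56664 kPa
Total = 31640 + 34264 + 1.481×10^5 + 56664 = 2.7067×10^5 kPa

271000 kPa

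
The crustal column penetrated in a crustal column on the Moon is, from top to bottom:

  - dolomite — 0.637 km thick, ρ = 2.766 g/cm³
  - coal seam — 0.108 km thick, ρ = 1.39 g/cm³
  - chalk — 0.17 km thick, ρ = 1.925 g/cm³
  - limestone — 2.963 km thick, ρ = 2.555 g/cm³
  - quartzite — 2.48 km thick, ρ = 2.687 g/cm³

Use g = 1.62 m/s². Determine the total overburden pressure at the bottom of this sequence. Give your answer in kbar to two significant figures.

dolomite: 2766 kg/m³ × 1.62 m/s² × 637 m = 2.854×10^6 Pa = 0.02854 kbar
coal seam: 1390 kg/m³ × 1.62 m/s² × 108 m = 2.432×10^5 Pa = 2.432×10^-3 kbar
chalk: 1925 kg/m³ × 1.62 m/s² × 170 m = 5.301×10^5 Pa = 5.301×10^-3 kbar
limestone: 2555 kg/m³ × 1.62 m/s² × 2963 m = 1.226×10^7 Pa = 0.1226 kbar
quartzite: 2687 kg/m³ × 1.62 m/s² × 2480 m = 1.080×10^7 Pa = 0.1080 kbar
Total = 0.02854 + 2.432×10^-3 + 5.301×10^-3 + 0.1226 + 0.1080 = 0.26687 kbar

0.27 kbar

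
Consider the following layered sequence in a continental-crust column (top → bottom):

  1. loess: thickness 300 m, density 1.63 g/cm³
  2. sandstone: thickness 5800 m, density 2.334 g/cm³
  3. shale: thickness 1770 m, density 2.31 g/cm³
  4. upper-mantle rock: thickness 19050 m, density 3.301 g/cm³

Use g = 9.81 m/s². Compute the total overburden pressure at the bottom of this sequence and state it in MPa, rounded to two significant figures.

790 MPa

loess: 1630 kg/m³ × 9.81 m/s² × 300 m = 4.797×10^6 Pa = 4.797 MPa
sandstone: 2334 kg/m³ × 9.81 m/s² × 5800 m = 1.328×10^8 Pa = 132.8 MPa
shale: 2310 kg/m³ × 9.81 m/s² × 1770 m = 4.011×10^7 Pa = 40.11 MPa
upper-mantle rock: 3301 kg/m³ × 9.81 m/s² × 19050 m = 6.169×10^8 Pa = 616.9 MPa
Total = 4.797 + 132.8 + 40.11 + 616.9 = 794.60 MPa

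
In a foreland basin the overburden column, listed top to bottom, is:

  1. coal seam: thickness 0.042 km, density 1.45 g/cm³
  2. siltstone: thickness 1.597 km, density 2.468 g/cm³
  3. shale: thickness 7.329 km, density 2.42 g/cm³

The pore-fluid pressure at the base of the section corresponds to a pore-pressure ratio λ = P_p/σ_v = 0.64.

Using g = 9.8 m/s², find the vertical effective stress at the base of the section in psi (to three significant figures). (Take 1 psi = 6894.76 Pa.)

11100 psi

Overburden (lithostatic) stress σ_v:
coal seam: 1450 kg/m³ × 9.8 m/s² × 42 m = 5.968×10^5 Pa = 0.5968 MPa
siltstone: 2468 kg/m³ × 9.8 m/s² × 1597 m = 3.863×10^7 Pa = 38.63 MPa
shale: 2420 kg/m³ × 9.8 m/s² × 7329 m = 1.738×10^8 Pa = 173.8 MPa
Total = 0.5968 + 38.63 + 173.8 = 213.04 MPa
Pore pressure P_p = λ·σ_v = 0.64 × 213.0 MPa = 136.3 MPa
Effective stress σ' = σ_v − P_p = 213.0 − 136.3 = 76.693 MPa = 11123 psi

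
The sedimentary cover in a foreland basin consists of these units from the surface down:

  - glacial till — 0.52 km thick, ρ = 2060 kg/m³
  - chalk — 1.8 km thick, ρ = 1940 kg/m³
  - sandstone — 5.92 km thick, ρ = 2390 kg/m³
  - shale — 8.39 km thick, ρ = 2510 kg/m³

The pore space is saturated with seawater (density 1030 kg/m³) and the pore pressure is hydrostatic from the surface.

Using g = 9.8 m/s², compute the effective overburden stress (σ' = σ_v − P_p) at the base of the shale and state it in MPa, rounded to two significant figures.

220 MPa

Overburden (lithostatic) stress σ_v:
glacial till: 2060 kg/m³ × 9.8 m/s² × 520 m = 1.050×10^7 Pa = 10.50 MPa
chalk: 1940 kg/m³ × 9.8 m/s² × 1800 m = 3.422×10^7 Pa = 34.22 MPa
sandstone: 2390 kg/m³ × 9.8 m/s² × 5920 m = 1.387×10^8 Pa = 138.7 MPa
shale: 2510 kg/m³ × 9.8 m/s² × 8390 m = 2.064×10^8 Pa = 206.4 MPa
Total = 10.50 + 34.22 + 138.7 + 206.4 = 389.75 MPa
Pore pressure P_p = 1030 kg/m³ × 9.8 m/s² × 16630 m = 1.679×10^8 Pa = 167.9 MPa
Effective stress σ' = σ_v − P_p = 389.8 − 167.9 = 221.89 MPa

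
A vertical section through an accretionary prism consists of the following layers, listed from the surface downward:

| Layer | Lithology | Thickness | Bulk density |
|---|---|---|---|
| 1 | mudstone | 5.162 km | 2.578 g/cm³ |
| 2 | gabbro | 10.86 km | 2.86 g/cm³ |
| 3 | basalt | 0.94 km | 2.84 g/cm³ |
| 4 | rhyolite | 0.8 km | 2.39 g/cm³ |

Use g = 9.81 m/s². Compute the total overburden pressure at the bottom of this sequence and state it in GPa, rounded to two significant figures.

0.48 GPa

mudstone: 2578 kg/m³ × 9.81 m/s² × 5162 m = 1.305×10^8 Pa = 0.1305 GPa
gabbro: 2860 kg/m³ × 9.81 m/s² × 10860 m = 3.047×10^8 Pa = 0.3047 GPa
basalt: 2840 kg/m³ × 9.81 m/s² × 940 m = 2.619×10^7 Pa = 0.02619 GPa
rhyolite: 2390 kg/m³ × 9.81 m/s² × 800 m = 1.876×10^7 Pa = 0.01876 GPa
Total = 0.1305 + 0.3047 + 0.02619 + 0.01876 = 0.48019 GPa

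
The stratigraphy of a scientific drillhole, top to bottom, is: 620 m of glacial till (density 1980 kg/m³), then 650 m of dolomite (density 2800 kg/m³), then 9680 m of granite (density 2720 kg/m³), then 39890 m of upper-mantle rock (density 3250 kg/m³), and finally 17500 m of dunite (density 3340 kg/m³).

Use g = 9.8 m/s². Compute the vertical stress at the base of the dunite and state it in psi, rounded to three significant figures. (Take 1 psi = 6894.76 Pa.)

glacial till: 1980 kg/m³ × 9.8 m/s² × 620 m = 1.203×10^7 Pa = 1745 psi
dolomite: 2800 kg/m³ × 9.8 m/s² × 650 m = 1.784×10^7 Pa = 2587 psi
granite: 2720 kg/m³ × 9.8 m/s² × 9680 m = 2.580×10^8 Pa = 37424 psi
upper-mantle rock: 3250 kg/m³ × 9.8 m/s² × 39890 m = 1.270×10^9 Pa = 1.843×10^5 psi
dunite: 3340 kg/m³ × 9.8 m/s² × 17500 m = 5.728×10^8 Pa = 83079 psi
Total = 1745 + 2587 + 37424 + 1.843×10^5 + 83079 = 3.0910×10^5 psi

309000 psi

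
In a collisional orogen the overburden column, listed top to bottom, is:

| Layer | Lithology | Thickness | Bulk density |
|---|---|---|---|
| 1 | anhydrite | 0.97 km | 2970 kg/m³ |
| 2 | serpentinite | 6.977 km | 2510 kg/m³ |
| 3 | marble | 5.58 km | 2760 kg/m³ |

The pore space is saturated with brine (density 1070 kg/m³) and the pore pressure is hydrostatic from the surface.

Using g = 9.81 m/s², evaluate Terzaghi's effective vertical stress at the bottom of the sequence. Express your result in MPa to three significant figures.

Overburden (lithostatic) stress σ_v:
anhydrite: 2970 kg/m³ × 9.81 m/s² × 970 m = 2.826×10^7 Pa = 28.26 MPa
serpentinite: 2510 kg/m³ × 9.81 m/s² × 6977 m = 1.718×10^8 Pa = 171.8 MPa
marble: 2760 kg/m³ × 9.81 m/s² × 5580 m = 1.511×10^8 Pa = 151.1 MPa
Total = 28.26 + 171.8 + 151.1 = 351.14 MPa
Pore pressure P_p = 1070 kg/m³ × 9.81 m/s² × 13527 m = 1.420×10^8 Pa = 142.0 MPa
Effective stress σ' = σ_v − P_p = 351.1 − 142.0 = 209.15 MPa

209 MPa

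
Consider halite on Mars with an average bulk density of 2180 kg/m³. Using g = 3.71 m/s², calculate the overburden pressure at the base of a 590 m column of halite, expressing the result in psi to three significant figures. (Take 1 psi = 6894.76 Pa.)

halite: 2180 kg/m³ × 3.71 m/s² × 590 m = 4.772×10^6 Pa = 692.1 psi

692 psi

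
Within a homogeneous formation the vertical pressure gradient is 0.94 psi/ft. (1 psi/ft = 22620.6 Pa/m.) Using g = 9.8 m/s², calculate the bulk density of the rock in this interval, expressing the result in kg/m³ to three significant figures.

ρ = (dP/dz)/g = 0.94 psi/ft / 9.8 m/s² = 21263 Pa/m / 9.8 m/s² = 2169.7 kg/m³

2170 kg/m³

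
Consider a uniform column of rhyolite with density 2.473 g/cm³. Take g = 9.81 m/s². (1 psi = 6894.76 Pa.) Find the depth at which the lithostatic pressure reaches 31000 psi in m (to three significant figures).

8810 m

h = P/(ρg) = 31000 psi / (2473 kg/m³ × 9.81 m/s²) = 2.137×10^8 Pa / 24260 Pa/m = 8810.2 m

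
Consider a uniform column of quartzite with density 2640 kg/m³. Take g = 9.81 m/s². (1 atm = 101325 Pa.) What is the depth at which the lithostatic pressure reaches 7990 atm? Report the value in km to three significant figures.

h = P/(ρg) = 7990 atm / (2640 kg/m³ × 9.81 m/s²) = 8.096×10^8 Pa / 25898 Pa/m = 31260 m
= 31.260 km

31.3 km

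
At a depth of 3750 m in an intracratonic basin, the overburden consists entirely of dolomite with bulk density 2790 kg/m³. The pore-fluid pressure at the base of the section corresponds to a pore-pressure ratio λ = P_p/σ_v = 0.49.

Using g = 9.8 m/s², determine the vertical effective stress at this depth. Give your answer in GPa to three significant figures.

0.0523 GPa

Overburden (lithostatic) stress σ_v:
dolomite: 2790 kg/m³ × 9.8 m/s² × 3750 m = 1.025×10^8 Pa = 102.5 MPa
Pore pressure P_p = λ·σ_v = 0.49 × 102.5 MPa = 50.24 MPa
Effective stress σ' = σ_v − P_p = 102.5 − 50.24 = 52.292 MPa = 0.052292 GPa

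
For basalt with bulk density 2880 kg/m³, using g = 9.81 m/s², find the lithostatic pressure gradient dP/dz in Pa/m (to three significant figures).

dP/dz = ρg = 2880 kg/m³ × 9.81 m/s² = 28253 Pa/m

28300 Pa/m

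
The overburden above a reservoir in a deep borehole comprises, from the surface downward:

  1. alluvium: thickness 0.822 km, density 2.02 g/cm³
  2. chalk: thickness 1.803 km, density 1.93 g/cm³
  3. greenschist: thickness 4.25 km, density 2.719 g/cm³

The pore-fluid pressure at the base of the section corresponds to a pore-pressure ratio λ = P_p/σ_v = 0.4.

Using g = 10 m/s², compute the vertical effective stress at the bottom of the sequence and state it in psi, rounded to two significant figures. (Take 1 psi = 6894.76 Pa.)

15000 psi

Overburden (lithostatic) stress σ_v:
alluvium: 2020 kg/m³ × 10 m/s² × 822 m = 1.660×10^7 Pa = 16.60 MPa
chalk: 1930 kg/m³ × 10 m/s² × 1803 m = 3.480×10^7 Pa = 34.80 MPa
greenschist: 2719 kg/m³ × 10 m/s² × 4250 m = 1.156×10^8 Pa = 115.6 MPa
Total = 16.60 + 34.80 + 115.6 = 166.96 MPa
Pore pressure P_p = λ·σ_v = 0.4 × 167.0 MPa = 66.78 MPa
Effective stress σ' = σ_v − P_p = 167.0 − 66.78 = 100.18 MPa = 14529 psi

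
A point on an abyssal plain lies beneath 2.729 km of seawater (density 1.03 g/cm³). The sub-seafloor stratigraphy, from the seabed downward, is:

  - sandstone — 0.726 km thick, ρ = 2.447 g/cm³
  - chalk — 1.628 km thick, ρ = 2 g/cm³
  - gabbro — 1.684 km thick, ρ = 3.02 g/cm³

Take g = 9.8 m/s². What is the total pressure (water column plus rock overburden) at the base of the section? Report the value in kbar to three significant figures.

1.27 kbar

seawater: 1030 kg/m³ × 9.8 m/s² × 2729 m = 2.755×10^7 Pa = 0.2755 kbar
sandstone: 2447 kg/m³ × 9.8 m/s² × 726 m = 1.741×10^7 Pa = 0.1741 kbar
chalk: 2000 kg/m³ × 9.8 m/s² × 1628 m = 3.191×10^7 Pa = 0.3191 kbar
gabbro: 3020 kg/m³ × 9.8 m/s² × 1684 m = 4.984×10^7 Pa = 0.4984 kbar
Total = 0.2755 + 0.1741 + 0.3191 + 0.4984 = 1.2670 kbar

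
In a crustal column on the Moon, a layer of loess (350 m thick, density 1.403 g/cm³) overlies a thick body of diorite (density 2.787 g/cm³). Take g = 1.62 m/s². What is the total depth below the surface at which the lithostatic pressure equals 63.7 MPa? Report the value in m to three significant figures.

Pressure at base of upper layers: 1403×1.62×350 = 7.955×10^5 Pa = 0.7955 MPa
Remaining pressure to be supplied by diorite: 6.370×10^7 − 7.955×10^5 = 6.290×10^7 Pa
Additional depth in diorite = 6.290×10^7 Pa / (2787 kg/m³ × 1.62 m/s²) = 13933 m
Total depth = 350 m + 13933 m = 14283 m

14300 m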